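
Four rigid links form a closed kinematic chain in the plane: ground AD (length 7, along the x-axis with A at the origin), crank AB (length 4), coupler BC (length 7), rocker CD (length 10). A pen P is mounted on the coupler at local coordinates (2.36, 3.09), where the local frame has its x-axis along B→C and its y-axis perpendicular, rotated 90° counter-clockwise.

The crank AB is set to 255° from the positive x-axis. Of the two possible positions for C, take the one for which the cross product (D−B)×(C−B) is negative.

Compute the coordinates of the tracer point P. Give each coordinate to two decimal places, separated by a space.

A=(0,0), D=(7.00,0)
B = A + 4.00·(cos255°, sin255°) = (-1.0353, -3.8637)
|BD| = 8.9159
circle(B,7.00) ∩ circle(D,10.00): a=1.5979, h=6.8152
  candidates: C₊=(-2.5485,2.9708) cross=60.764; C₋=(3.3582,-9.3133) cross=-60.764
  mode - wants cross < 0 → take C=(3.3582,-9.3133) (cross=-60.764)
ex = (C−B)/|BC| = (0.6276,-0.7785); ey = (0.7785,0.6276)
P = B + 2.36·ex + 3.09·ey = (2.8515,-3.7616)

2.85 -3.76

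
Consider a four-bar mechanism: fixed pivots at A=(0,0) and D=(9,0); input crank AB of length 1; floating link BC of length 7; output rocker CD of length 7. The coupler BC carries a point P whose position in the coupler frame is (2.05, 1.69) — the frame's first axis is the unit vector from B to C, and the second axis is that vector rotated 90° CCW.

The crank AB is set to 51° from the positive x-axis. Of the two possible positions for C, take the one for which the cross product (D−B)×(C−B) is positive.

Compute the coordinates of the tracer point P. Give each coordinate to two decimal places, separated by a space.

0.75 3.43

A=(0,0), D=(9.00,0)
B = A + 1.00·(cos51°, sin51°) = (0.6293, 0.7771)
|BD| = 8.4067
circle(B,7.00) ∩ circle(D,7.00): a=4.2033, h=5.5975
  candidates: C₊=(5.3321,5.9621) cross=47.056; C₋=(4.2972,-5.1850) cross=-47.056
  mode + wants cross > 0 → take C=(5.3321,5.9621) (cross=47.056)
ex = (C−B)/|BC| = (0.6718,0.7407); ey = (-0.7407,0.6718)
P = B + 2.05·ex + 1.69·ey = (0.7548,3.4310)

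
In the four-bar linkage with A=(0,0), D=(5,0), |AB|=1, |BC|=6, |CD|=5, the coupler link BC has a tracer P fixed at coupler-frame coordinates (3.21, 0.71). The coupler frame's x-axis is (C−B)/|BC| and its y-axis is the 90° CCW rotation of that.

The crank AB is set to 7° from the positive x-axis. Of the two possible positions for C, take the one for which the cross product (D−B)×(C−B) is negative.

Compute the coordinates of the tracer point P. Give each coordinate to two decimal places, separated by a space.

A=(0,0), D=(5.00,0)
B = A + 1.00·(cos7°, sin7°) = (0.9925, 0.1219)
|BD| = 4.0093
circle(B,6.00) ∩ circle(D,5.00): a=3.3765, h=4.9598
  candidates: C₊=(4.5182,4.9767) cross=19.885; C₋=(4.2167,-4.9383) cross=-19.885
  mode - wants cross < 0 → take C=(4.2167,-4.9383) (cross=-19.885)
ex = (C−B)/|BC| = (0.5374,-0.8434); ey = (0.8434,0.5374)
P = B + 3.21·ex + 0.71·ey = (3.3162,-2.2038)

3.32 -2.20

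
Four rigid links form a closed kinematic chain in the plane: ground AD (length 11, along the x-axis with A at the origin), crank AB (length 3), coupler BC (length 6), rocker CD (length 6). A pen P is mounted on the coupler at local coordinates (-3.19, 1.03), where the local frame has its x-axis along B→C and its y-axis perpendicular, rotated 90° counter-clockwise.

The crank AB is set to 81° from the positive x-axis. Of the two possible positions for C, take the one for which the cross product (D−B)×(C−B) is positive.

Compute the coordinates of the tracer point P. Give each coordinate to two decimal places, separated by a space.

A=(0,0), D=(11.00,0)
B = A + 3.00·(cos81°, sin81°) = (0.4693, 2.9631)
|BD| = 10.9396
circle(B,6.00) ∩ circle(D,6.00): a=5.4698, h=2.4660
  candidates: C₊=(6.4026,3.8554) cross=26.977; C₋=(5.0667,-0.8923) cross=-26.977
  mode + wants cross > 0 → take C=(6.4026,3.8554) (cross=26.977)
ex = (C−B)/|BC| = (0.9889,0.1487); ey = (-0.1487,0.9889)
P = B + -3.19·ex + 1.03·ey = (-2.8384,3.5072)

-2.84 3.51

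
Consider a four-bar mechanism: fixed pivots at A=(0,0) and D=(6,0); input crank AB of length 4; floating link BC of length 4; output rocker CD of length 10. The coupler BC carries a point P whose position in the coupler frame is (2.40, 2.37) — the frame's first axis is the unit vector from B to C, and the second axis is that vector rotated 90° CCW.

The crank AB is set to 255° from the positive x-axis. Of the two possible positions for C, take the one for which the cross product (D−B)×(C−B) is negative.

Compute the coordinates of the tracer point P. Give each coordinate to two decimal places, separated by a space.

A=(0,0), D=(6.00,0)
B = A + 4.00·(cos255°, sin255°) = (-1.0353, -3.8637)
|BD| = 8.0264
circle(B,4.00) ∩ circle(D,10.00): a=-1.2195, h=3.8096
  candidates: C₊=(-3.9380,-1.1116) cross=30.577; C₋=(-0.2704,-7.7899) cross=-30.577
  mode - wants cross < 0 → take C=(-0.2704,-7.7899) (cross=-30.577)
ex = (C−B)/|BC| = (0.1912,-0.9815); ey = (0.9815,0.1912)
P = B + 2.40·ex + 2.37·ey = (1.7499,-5.7662)

1.75 -5.77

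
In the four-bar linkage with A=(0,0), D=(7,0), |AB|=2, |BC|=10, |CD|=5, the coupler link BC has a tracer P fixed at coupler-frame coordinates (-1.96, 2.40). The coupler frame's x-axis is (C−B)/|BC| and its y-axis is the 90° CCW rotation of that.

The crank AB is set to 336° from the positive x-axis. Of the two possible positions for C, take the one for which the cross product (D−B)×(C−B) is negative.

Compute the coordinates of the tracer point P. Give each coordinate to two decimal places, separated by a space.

A=(0,0), D=(7.00,0)
B = A + 2.00·(cos336°, sin336°) = (1.8271, -0.8135)
|BD| = 5.2365
circle(B,10.00) ∩ circle(D,5.00): a=9.7795, h=2.0882
  candidates: C₊=(11.1635,2.7686) cross=10.935; C₋=(11.8123,-1.3571) cross=-10.935
  mode - wants cross < 0 → take C=(11.8123,-1.3571) (cross=-10.935)
ex = (C−B)/|BC| = (0.9985,-0.0544); ey = (0.0544,0.9985)
P = B + -1.96·ex + 2.40·ey = (0.0005,1.6895)

0.00 1.69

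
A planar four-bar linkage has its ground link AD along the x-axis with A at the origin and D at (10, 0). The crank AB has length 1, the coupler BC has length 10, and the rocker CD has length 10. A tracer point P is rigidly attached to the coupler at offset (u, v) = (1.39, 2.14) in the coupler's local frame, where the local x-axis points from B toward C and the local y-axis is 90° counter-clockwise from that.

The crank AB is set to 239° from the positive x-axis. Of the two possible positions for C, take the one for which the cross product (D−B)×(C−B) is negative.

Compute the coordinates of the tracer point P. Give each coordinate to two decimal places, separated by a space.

A=(0,0), D=(10.00,0)
B = A + 1.00·(cos239°, sin239°) = (-0.5150, -0.8572)
|BD| = 10.5499
circle(B,10.00) ∩ circle(D,10.00): a=5.2750, h=8.4956
  candidates: C₊=(4.0522,8.0389) cross=89.628; C₋=(5.4327,-8.8961) cross=-89.628
  mode - wants cross < 0 → take C=(5.4327,-8.8961) (cross=-89.628)
ex = (C−B)/|BC| = (0.5948,-0.8039); ey = (0.8039,0.5948)
P = B + 1.39·ex + 2.14·ey = (2.0320,-0.7018)

2.03 -0.70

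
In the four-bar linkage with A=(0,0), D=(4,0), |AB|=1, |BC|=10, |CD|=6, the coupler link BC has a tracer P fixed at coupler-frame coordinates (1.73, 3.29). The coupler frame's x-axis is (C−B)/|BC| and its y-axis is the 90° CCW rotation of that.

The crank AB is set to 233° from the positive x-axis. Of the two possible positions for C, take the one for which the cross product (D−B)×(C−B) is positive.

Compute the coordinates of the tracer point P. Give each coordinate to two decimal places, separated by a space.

-0.95 2.90

A=(0,0), D=(4.00,0)
B = A + 1.00·(cos233°, sin233°) = (-0.6018, -0.7986)
|BD| = 4.6706
circle(B,10.00) ∩ circle(D,6.00): a=9.1867, h=3.9503
  candidates: C₊=(7.7741,4.6644) cross=18.450; C₋=(9.1250,-3.1199) cross=-18.450
  mode + wants cross > 0 → take C=(7.7741,4.6644) (cross=18.450)
ex = (C−B)/|BC| = (0.8376,0.5463); ey = (-0.5463,0.8376)
P = B + 1.73·ex + 3.29·ey = (-0.9501,2.9021)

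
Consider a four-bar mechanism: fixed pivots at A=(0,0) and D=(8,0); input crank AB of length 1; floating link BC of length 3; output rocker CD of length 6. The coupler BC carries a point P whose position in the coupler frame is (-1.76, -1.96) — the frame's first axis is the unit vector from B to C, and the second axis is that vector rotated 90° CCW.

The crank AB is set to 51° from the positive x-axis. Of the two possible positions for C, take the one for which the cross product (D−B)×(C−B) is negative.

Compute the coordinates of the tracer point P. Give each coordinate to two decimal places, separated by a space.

A=(0,0), D=(8.00,0)
B = A + 1.00·(cos51°, sin51°) = (0.6293, 0.7771)
|BD| = 7.4115
circle(B,3.00) ∩ circle(D,6.00): a=1.8843, h=2.3344
  candidates: C₊=(2.7480,2.9011) cross=17.302; C₋=(2.2584,-1.7420) cross=-17.302
  mode - wants cross < 0 → take C=(2.2584,-1.7420) (cross=-17.302)
ex = (C−B)/|BC| = (0.5430,-0.8397); ey = (0.8397,0.5430)
P = B + -1.76·ex + -1.96·ey = (-1.9723,1.1907)

-1.97 1.19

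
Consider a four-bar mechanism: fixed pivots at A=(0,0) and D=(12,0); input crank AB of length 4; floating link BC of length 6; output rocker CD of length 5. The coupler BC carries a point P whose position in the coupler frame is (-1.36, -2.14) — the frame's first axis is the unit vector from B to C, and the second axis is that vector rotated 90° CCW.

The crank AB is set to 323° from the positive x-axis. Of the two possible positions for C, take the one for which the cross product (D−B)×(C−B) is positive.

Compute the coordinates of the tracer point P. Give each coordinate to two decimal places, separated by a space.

3.78 -4.87

A=(0,0), D=(12.00,0)
B = A + 4.00·(cos323°, sin323°) = (3.1945, -2.4073)
|BD| = 9.1286
circle(B,6.00) ∩ circle(D,5.00): a=5.1668, h=3.0503
  candidates: C₊=(7.3741,1.8976) cross=27.845; C₋=(8.9828,-3.9871) cross=-27.845
  mode + wants cross > 0 → take C=(7.3741,1.8976) (cross=27.845)
ex = (C−B)/|BC| = (0.6966,0.7175); ey = (-0.7175,0.6966)
P = B + -1.36·ex + -2.14·ey = (3.7826,-4.8737)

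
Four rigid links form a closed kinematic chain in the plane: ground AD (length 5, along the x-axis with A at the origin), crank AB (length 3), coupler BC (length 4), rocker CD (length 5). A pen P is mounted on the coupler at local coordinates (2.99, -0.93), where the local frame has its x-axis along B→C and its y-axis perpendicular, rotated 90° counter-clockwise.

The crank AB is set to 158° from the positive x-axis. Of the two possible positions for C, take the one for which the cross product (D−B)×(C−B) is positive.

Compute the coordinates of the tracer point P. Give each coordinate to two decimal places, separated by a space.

A=(0,0), D=(5.00,0)
B = A + 3.00·(cos158°, sin158°) = (-2.7816, 1.1238)
|BD| = 7.8623
circle(B,4.00) ∩ circle(D,5.00): a=3.3588, h=2.1722
  candidates: C₊=(0.8532,2.7936) cross=17.079; C₋=(0.2323,-1.5062) cross=-17.079
  mode + wants cross > 0 → take C=(0.8532,2.7936) (cross=17.079)
ex = (C−B)/|BC| = (0.9087,0.4175); ey = (-0.4175,0.9087)
P = B + 2.99·ex + -0.93·ey = (0.3237,1.5269)

0.32 1.53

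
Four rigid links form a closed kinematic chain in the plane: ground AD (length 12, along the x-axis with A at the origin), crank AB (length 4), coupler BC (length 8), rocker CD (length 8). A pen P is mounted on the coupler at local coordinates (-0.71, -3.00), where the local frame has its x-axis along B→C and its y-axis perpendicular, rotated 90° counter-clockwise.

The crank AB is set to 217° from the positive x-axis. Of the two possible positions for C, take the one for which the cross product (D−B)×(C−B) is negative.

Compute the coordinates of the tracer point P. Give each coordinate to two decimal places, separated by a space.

-4.26 -5.30

A=(0,0), D=(12.00,0)
B = A + 4.00·(cos217°, sin217°) = (-3.1945, -2.4073)
|BD| = 15.3841
circle(B,8.00) ∩ circle(D,8.00): a=7.6920, h=2.1984
  candidates: C₊=(4.0587,0.9676) cross=33.820; C₋=(4.7467,-3.3749) cross=-33.820
  mode - wants cross < 0 → take C=(4.7467,-3.3749) (cross=-33.820)
ex = (C−B)/|BC| = (0.9927,-0.1210); ey = (0.1210,0.9927)
P = B + -0.71·ex + -3.00·ey = (-4.2622,-5.2994)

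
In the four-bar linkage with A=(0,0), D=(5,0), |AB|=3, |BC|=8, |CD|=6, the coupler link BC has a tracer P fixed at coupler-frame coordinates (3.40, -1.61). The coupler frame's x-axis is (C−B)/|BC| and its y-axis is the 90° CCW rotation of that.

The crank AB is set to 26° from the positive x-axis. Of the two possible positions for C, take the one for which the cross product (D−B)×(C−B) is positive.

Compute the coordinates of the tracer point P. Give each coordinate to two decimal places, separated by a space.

6.22 -0.01

A=(0,0), D=(5.00,0)
B = A + 3.00·(cos26°, sin26°) = (2.6964, 1.3151)
|BD| = 2.6526
circle(B,8.00) ∩ circle(D,6.00): a=6.6042, h=4.5150
  candidates: C₊=(10.6702,1.9619) cross=11.976; C₋=(6.1933,-5.8801) cross=-11.976
  mode + wants cross > 0 → take C=(10.6702,1.9619) (cross=11.976)
ex = (C−B)/|BC| = (0.9967,0.0808); ey = (-0.0808,0.9967)
P = B + 3.40·ex + -1.61·ey = (6.2154,-0.0148)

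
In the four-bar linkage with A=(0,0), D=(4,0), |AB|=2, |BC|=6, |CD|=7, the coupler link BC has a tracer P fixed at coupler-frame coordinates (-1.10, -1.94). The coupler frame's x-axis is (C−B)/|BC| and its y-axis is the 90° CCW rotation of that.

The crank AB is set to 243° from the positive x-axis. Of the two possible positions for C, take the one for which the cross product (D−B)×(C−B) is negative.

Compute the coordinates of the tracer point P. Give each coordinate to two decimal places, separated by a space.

A=(0,0), D=(4.00,0)
B = A + 2.00·(cos243°, sin243°) = (-0.9080, -1.7820)
|BD| = 5.2215
circle(B,6.00) ∩ circle(D,7.00): a=1.3659, h=5.8425
  candidates: C₊=(-1.6181,4.1758) cross=30.506; C₋=(2.3698,-6.8075) cross=-30.506
  mode - wants cross < 0 → take C=(2.3698,-6.8075) (cross=-30.506)
ex = (C−B)/|BC| = (0.5463,-0.8376); ey = (0.8376,0.5463)
P = B + -1.10·ex + -1.94·ey = (-3.1338,-1.9205)

-3.13 -1.92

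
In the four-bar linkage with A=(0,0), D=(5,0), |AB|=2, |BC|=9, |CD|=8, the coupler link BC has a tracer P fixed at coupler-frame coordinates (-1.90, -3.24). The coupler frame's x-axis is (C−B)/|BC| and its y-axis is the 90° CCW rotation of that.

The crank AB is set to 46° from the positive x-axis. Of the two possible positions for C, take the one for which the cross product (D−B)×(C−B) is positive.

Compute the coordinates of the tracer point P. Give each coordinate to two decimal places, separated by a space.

2.08 -2.25

A=(0,0), D=(5.00,0)
B = A + 2.00·(cos46°, sin46°) = (1.3893, 1.4387)
|BD| = 3.8868
circle(B,9.00) ∩ circle(D,8.00): a=4.1303, h=7.9963
  candidates: C₊=(8.1861,7.3382) cross=31.080; C₋=(2.2664,-7.5185) cross=-31.080
  mode + wants cross > 0 → take C=(8.1861,7.3382) (cross=31.080)
ex = (C−B)/|BC| = (0.7552,0.6555); ey = (-0.6555,0.7552)
P = B + -1.90·ex + -3.24·ey = (2.0783,-2.2536)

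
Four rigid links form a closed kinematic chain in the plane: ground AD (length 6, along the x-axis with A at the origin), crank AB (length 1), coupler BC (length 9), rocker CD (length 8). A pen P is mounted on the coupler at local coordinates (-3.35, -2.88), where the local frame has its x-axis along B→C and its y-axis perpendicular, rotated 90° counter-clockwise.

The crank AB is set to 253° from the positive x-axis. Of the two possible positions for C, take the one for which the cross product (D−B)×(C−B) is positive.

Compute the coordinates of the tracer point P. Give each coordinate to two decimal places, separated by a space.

A=(0,0), D=(6.00,0)
B = A + 1.00·(cos253°, sin253°) = (-0.2924, -0.9563)
|BD| = 6.3646
circle(B,9.00) ∩ circle(D,8.00): a=4.5178, h=7.7839
  candidates: C₊=(3.0046,7.4181) cross=49.542; C₋=(5.3437,-7.9730) cross=-49.542
  mode + wants cross > 0 → take C=(3.0046,7.4181) (cross=49.542)
ex = (C−B)/|BC| = (0.3663,0.9305); ey = (-0.9305,0.3663)
P = B + -3.35·ex + -2.88·ey = (1.1602,-5.1285)

1.16 -5.13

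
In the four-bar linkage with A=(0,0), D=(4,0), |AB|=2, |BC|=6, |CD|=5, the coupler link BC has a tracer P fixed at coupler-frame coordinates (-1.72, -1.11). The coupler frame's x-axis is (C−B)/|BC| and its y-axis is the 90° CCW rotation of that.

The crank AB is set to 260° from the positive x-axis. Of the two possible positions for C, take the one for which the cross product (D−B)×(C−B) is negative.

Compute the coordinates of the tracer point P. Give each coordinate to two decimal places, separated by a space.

A=(0,0), D=(4.00,0)
B = A + 2.00·(cos260°, sin260°) = (-0.3473, -1.9696)
|BD| = 4.7727
circle(B,6.00) ∩ circle(D,5.00): a=3.5387, h=4.8453
  candidates: C₊=(0.8764,3.9043) cross=23.125; C₋=(4.8756,-4.9227) cross=-23.125
  mode - wants cross < 0 → take C=(4.8756,-4.9227) (cross=-23.125)
ex = (C−B)/|BC| = (0.8705,-0.4922); ey = (0.4922,0.8705)
P = B + -1.72·ex + -1.11·ey = (-2.3909,-2.0893)

-2.39 -2.09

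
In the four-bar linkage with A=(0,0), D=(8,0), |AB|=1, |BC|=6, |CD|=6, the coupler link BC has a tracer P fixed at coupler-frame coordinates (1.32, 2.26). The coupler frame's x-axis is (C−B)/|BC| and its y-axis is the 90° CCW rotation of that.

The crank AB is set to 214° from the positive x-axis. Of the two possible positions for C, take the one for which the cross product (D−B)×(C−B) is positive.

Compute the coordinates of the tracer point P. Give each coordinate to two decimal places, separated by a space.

-1.54 1.96

A=(0,0), D=(8.00,0)
B = A + 1.00·(cos214°, sin214°) = (-0.8290, -0.5592)
|BD| = 8.8467
circle(B,6.00) ∩ circle(D,6.00): a=4.4234, h=4.0539
  candidates: C₊=(3.3292,3.7662) cross=35.863; C₋=(3.8417,-4.3254) cross=-35.863
  mode + wants cross > 0 → take C=(3.3292,3.7662) (cross=35.863)
ex = (C−B)/|BC| = (0.6930,0.7209); ey = (-0.7209,0.6930)
P = B + 1.32·ex + 2.26·ey = (-1.5434,1.9587)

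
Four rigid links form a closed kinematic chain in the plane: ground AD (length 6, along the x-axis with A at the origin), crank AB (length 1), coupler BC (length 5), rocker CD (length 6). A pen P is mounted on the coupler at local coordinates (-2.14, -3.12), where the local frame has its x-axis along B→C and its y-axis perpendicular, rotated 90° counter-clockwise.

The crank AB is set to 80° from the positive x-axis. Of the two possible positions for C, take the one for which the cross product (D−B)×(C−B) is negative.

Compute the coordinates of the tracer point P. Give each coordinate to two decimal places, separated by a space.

A=(0,0), D=(6.00,0)
B = A + 1.00·(cos80°, sin80°) = (0.1736, 0.9848)
|BD| = 5.9090
circle(B,5.00) ∩ circle(D,6.00): a=2.0237, h=4.5722
  candidates: C₊=(2.9311,5.1557) cross=27.017; C₋=(1.4071,-3.8607) cross=-27.017
  mode - wants cross < 0 → take C=(1.4071,-3.8607) (cross=-27.017)
ex = (C−B)/|BC| = (0.2467,-0.9691); ey = (0.9691,0.2467)
P = B + -2.14·ex + -3.12·ey = (-3.3778,2.2890)

-3.38 2.29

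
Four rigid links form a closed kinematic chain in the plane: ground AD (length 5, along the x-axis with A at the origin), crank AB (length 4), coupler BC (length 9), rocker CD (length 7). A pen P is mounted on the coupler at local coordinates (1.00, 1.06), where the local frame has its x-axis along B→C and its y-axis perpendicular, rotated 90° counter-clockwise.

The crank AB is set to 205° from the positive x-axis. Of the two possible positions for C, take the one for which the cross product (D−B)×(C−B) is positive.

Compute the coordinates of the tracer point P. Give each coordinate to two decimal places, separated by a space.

-3.98 -0.28

A=(0,0), D=(5.00,0)
B = A + 4.00·(cos205°, sin205°) = (-3.6252, -1.6905)
|BD| = 8.7893
circle(B,9.00) ∩ circle(D,7.00): a=6.2151, h=6.5095
  candidates: C₊=(1.2218,5.8928) cross=57.214; C₋=(3.7258,-6.8830) cross=-57.214
  mode + wants cross > 0 → take C=(1.2218,5.8928) (cross=57.214)
ex = (C−B)/|BC| = (0.5386,0.8426); ey = (-0.8426,0.5386)
P = B + 1.00·ex + 1.06·ey = (-3.9798,-0.2770)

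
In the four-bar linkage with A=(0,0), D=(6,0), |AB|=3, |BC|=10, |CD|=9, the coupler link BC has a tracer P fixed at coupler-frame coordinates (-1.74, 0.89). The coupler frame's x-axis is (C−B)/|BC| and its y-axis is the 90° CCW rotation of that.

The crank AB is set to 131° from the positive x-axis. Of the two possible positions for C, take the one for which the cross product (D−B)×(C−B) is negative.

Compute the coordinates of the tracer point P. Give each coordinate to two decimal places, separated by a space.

A=(0,0), D=(6.00,0)
B = A + 3.00·(cos131°, sin131°) = (-1.9682, 2.2641)
|BD| = 8.2836
circle(B,10.00) ∩ circle(D,9.00): a=5.2886, h=8.4871
  candidates: C₊=(5.4388,8.9825) cross=70.303; C₋=(0.7993,-7.3453) cross=-70.303
  mode - wants cross < 0 → take C=(0.7993,-7.3453) (cross=-70.303)
ex = (C−B)/|BC| = (0.2768,-0.9609); ey = (0.9609,0.2768)
P = B + -1.74·ex + 0.89·ey = (-1.5945,4.1825)

-1.59 4.18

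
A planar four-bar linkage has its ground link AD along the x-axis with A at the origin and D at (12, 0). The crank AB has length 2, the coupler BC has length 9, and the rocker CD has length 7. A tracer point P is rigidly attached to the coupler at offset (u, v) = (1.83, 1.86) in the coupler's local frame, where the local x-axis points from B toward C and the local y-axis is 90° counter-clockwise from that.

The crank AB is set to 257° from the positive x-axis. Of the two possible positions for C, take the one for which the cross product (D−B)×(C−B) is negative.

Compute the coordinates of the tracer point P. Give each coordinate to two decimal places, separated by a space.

A=(0,0), D=(12.00,0)
B = A + 2.00·(cos257°, sin257°) = (-0.4499, -1.9487)
|BD| = 12.6015
circle(B,9.00) ∩ circle(D,7.00): a=7.5704, h=4.8671
  candidates: C₊=(6.2768,4.0305) cross=61.332; C₋=(7.7821,-5.5866) cross=-61.332
  mode - wants cross < 0 → take C=(7.7821,-5.5866) (cross=-61.332)
ex = (C−B)/|BC| = (0.9147,-0.4042); ey = (0.4042,0.9147)
P = B + 1.83·ex + 1.86·ey = (1.9758,-0.9871)

1.98 -0.99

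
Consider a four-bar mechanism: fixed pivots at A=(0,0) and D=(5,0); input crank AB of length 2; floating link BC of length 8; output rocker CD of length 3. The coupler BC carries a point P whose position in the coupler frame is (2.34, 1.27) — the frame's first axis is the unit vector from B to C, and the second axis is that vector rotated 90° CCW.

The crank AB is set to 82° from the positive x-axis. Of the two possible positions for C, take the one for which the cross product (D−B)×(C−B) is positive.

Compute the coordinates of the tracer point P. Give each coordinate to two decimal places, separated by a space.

2.87 2.59

A=(0,0), D=(5.00,0)
B = A + 2.00·(cos82°, sin82°) = (0.2783, 1.9805)
|BD| = 5.1202
circle(B,8.00) ∩ circle(D,3.00): a=7.9310, h=1.0486
  candidates: C₊=(7.9976,-0.1202) cross=5.369; C₋=(7.1864,-2.0542) cross=-5.369
  mode + wants cross > 0 → take C=(7.9976,-0.1202) (cross=5.369)
ex = (C−B)/|BC| = (0.9649,-0.2626); ey = (0.2626,0.9649)
P = B + 2.34·ex + 1.27·ey = (2.8697,2.5915)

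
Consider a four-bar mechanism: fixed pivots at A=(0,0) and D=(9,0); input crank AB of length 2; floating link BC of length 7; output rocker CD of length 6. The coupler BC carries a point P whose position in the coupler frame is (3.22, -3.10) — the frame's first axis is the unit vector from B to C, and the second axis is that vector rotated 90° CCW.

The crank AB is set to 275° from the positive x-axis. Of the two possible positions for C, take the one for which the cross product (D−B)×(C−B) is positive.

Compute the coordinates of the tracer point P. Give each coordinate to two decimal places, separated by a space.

A=(0,0), D=(9.00,0)
B = A + 2.00·(cos275°, sin275°) = (0.1743, -1.9924)
|BD| = 9.0478
circle(B,7.00) ∩ circle(D,6.00): a=5.2423, h=4.6388
  candidates: C₊=(4.2664,3.6869) cross=41.971; C₋=(6.3094,-5.3629) cross=-41.971
  mode + wants cross > 0 → take C=(4.2664,3.6869) (cross=41.971)
ex = (C−B)/|BC| = (0.5846,0.8113); ey = (-0.8113,0.5846)
P = B + 3.22·ex + -3.10·ey = (4.5718,-1.1921)

4.57 -1.19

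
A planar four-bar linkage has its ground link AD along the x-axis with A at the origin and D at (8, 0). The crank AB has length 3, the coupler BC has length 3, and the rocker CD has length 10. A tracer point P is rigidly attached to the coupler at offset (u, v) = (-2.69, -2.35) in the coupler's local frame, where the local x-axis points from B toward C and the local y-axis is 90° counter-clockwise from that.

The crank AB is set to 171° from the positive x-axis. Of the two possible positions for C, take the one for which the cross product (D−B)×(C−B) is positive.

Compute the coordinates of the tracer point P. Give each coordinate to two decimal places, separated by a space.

A=(0,0), D=(8.00,0)
B = A + 3.00·(cos171°, sin171°) = (-2.9631, 0.4693)
|BD| = 10.9731
circle(B,3.00) ∩ circle(D,10.00): a=1.3401, h=2.6841
  candidates: C₊=(-1.5094,3.0936) cross=29.453; C₋=(-1.7390,-2.2696) cross=-29.453
  mode + wants cross > 0 → take C=(-1.5094,3.0936) (cross=29.453)
ex = (C−B)/|BC| = (0.4845,0.8748); ey = (-0.8748,0.4845)
P = B + -2.69·ex + -2.35·ey = (-2.2108,-3.0225)

-2.21 -3.02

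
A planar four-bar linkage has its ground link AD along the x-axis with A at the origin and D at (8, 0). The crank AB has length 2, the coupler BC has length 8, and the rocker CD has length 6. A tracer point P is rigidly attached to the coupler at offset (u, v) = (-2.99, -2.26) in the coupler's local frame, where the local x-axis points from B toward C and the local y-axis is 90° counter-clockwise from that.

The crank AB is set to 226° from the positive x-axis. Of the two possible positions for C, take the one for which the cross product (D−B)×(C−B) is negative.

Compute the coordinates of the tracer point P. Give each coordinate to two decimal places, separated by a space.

-5.11 -1.89

A=(0,0), D=(8.00,0)
B = A + 2.00·(cos226°, sin226°) = (-1.3893, -1.4387)
|BD| = 9.4989
circle(B,8.00) ∩ circle(D,6.00): a=6.2233, h=5.0270
  candidates: C₊=(4.0008,4.4729) cross=47.751; C₋=(5.5236,-5.4651) cross=-47.751
  mode - wants cross < 0 → take C=(5.5236,-5.4651) (cross=-47.751)
ex = (C−B)/|BC| = (0.8641,-0.5033); ey = (0.5033,0.8641)
P = B + -2.99·ex + -2.26·ey = (-5.1105,-1.8867)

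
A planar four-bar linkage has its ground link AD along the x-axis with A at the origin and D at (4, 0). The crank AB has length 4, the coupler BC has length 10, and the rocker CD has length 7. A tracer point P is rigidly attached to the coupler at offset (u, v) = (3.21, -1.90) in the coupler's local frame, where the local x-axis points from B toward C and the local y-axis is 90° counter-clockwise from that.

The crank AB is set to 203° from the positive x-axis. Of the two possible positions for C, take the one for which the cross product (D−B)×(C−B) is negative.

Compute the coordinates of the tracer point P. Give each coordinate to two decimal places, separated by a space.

-2.01 -4.90

A=(0,0), D=(4.00,0)
B = A + 4.00·(cos203°, sin203°) = (-3.6820, -1.5629)
|BD| = 7.8394
circle(B,10.00) ∩ circle(D,7.00): a=7.1725, h=6.9682
  candidates: C₊=(1.9573,6.6953) cross=54.626; C₋=(4.7357,-6.9612) cross=-54.626
  mode - wants cross < 0 → take C=(4.7357,-6.9612) (cross=-54.626)
ex = (C−B)/|BC| = (0.8418,-0.5398); ey = (0.5398,0.8418)
P = B + 3.21·ex + -1.90·ey = (-2.0056,-4.8952)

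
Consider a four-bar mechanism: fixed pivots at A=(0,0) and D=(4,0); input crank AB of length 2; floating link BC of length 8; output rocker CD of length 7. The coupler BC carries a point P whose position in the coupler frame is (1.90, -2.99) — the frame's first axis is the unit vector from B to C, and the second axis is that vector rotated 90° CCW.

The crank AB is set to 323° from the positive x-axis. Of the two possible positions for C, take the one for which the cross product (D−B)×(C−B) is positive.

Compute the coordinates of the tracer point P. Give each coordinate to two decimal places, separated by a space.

4.73 0.46

A=(0,0), D=(4.00,0)
B = A + 2.00·(cos323°, sin323°) = (1.5973, -1.2036)
|BD| = 2.6873
circle(B,8.00) ∩ circle(D,7.00): a=4.1345, h=6.8488
  candidates: C₊=(2.2264,6.7716) cross=18.405; C₋=(8.3614,-5.4752) cross=-18.405
  mode + wants cross > 0 → take C=(2.2264,6.7716) (cross=18.405)
ex = (C−B)/|BC| = (0.0786,0.9969); ey = (-0.9969,0.0786)
P = B + 1.90·ex + -2.99·ey = (4.7274,0.4553)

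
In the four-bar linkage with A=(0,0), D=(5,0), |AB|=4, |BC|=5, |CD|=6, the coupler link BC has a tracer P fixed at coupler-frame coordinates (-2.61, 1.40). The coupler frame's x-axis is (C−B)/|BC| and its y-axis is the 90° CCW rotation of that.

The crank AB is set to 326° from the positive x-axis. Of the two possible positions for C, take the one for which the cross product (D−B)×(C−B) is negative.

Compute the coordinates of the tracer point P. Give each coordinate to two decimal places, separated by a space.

A=(0,0), D=(5.00,0)
B = A + 4.00·(cos326°, sin326°) = (3.3162, -2.2368)
|BD| = 2.7997
circle(B,5.00) ∩ circle(D,6.00): a=-0.5646, h=4.9680
  candidates: C₊=(-0.9925,0.3001) cross=13.909; C₋=(6.9456,-5.6758) cross=-13.909
  mode - wants cross < 0 → take C=(6.9456,-5.6758) (cross=-13.909)
ex = (C−B)/|BC| = (0.7259,-0.6878); ey = (0.6878,0.7259)
P = B + -2.61·ex + 1.40·ey = (2.3845,0.5746)

2.38 0.57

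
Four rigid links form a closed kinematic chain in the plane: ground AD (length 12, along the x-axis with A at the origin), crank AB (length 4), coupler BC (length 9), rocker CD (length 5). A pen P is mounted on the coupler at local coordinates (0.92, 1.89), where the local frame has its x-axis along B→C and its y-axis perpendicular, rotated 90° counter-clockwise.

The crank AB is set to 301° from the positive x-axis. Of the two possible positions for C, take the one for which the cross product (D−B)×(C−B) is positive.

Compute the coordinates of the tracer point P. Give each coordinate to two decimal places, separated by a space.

A=(0,0), D=(12.00,0)
B = A + 4.00·(cos301°, sin301°) = (2.0602, -3.4287)
|BD| = 10.5146
circle(B,9.00) ∩ circle(D,5.00): a=7.9203, h=4.2743
  candidates: C₊=(8.1537,3.1947) cross=44.942; C₋=(10.9413,-4.8866) cross=-44.942
  mode + wants cross > 0 → take C=(8.1537,3.1947) (cross=44.942)
ex = (C−B)/|BC| = (0.6771,0.7359); ey = (-0.7359,0.6771)
P = B + 0.92·ex + 1.89·ey = (1.2921,-1.4720)

1.29 -1.47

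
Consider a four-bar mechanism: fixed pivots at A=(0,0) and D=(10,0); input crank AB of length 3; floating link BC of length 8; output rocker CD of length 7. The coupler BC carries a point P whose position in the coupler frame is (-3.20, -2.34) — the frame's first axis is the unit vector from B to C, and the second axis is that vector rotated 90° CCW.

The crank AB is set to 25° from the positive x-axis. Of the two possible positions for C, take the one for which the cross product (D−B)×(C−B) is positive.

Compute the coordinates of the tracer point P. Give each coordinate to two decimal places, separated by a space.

A=(0,0), D=(10.00,0)
B = A + 3.00·(cos25°, sin25°) = (2.7189, 1.2679)
|BD| = 7.3906
circle(B,8.00) ∩ circle(D,7.00): a=4.7101, h=6.4664
  candidates: C₊=(8.4685,6.8304) cross=47.791; C₋=(6.2499,-5.9107) cross=-47.791
  mode + wants cross > 0 → take C=(8.4685,6.8304) (cross=47.791)
ex = (C−B)/|BC| = (0.7187,0.6953); ey = (-0.6953,0.7187)
P = B + -3.20·ex + -2.34·ey = (2.0461,-2.6389)

2.05 -2.64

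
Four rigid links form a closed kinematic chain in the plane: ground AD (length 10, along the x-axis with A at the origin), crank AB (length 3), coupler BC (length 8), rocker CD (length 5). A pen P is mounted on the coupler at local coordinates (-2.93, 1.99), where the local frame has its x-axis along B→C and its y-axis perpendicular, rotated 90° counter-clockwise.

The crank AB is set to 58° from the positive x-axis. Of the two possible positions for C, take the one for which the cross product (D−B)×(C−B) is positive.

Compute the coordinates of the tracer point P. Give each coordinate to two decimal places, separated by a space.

-1.80 3.57

A=(0,0), D=(10.00,0)
B = A + 3.00·(cos58°, sin58°) = (1.5898, 2.5441)
|BD| = 8.7866
circle(B,8.00) ∩ circle(D,5.00): a=6.6126, h=4.5026
  candidates: C₊=(9.2228,4.9392) cross=39.563; C₋=(6.6154,-3.6803) cross=-39.563
  mode + wants cross > 0 → take C=(9.2228,4.9392) (cross=39.563)
ex = (C−B)/|BC| = (0.9541,0.2994); ey = (-0.2994,0.9541)
P = B + -2.93·ex + 1.99·ey = (-1.8016,3.5657)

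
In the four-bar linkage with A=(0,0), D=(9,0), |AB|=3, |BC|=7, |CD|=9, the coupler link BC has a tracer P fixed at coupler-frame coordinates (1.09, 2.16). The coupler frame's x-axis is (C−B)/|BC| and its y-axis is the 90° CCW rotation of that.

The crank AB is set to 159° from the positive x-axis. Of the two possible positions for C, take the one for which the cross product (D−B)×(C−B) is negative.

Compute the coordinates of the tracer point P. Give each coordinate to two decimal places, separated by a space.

-0.41 1.45

A=(0,0), D=(9.00,0)
B = A + 3.00·(cos159°, sin159°) = (-2.8007, 1.0751)
|BD| = 11.8496
circle(B,7.00) ∩ circle(D,9.00): a=4.5746, h=5.2984
  candidates: C₊=(2.2357,5.9366) cross=62.784; C₋=(1.2742,-4.6165) cross=-62.784
  mode - wants cross < 0 → take C=(1.2742,-4.6165) (cross=-62.784)
ex = (C−B)/|BC| = (0.5821,-0.8131); ey = (0.8131,0.5821)
P = B + 1.09·ex + 2.16·ey = (-0.4099,1.4463)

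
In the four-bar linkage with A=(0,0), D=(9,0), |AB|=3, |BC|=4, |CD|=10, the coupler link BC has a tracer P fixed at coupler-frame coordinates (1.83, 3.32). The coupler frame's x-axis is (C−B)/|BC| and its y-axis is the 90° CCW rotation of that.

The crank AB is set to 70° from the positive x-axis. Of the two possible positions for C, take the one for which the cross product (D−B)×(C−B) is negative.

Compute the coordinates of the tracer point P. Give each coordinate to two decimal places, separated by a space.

A=(0,0), D=(9.00,0)
B = A + 3.00·(cos70°, sin70°) = (1.0261, 2.8191)
|BD| = 8.4576
circle(B,4.00) ∩ circle(D,10.00): a=-0.7372, h=3.9315
  candidates: C₊=(1.6415,6.7714) cross=33.251; C₋=(-0.9794,-0.6419) cross=-33.251
  mode - wants cross < 0 → take C=(-0.9794,-0.6419) (cross=-33.251)
ex = (C−B)/|BC| = (-0.5014,-0.8652); ey = (0.8652,-0.5014)
P = B + 1.83·ex + 3.32·ey = (2.9812,-0.4288)

2.98 -0.43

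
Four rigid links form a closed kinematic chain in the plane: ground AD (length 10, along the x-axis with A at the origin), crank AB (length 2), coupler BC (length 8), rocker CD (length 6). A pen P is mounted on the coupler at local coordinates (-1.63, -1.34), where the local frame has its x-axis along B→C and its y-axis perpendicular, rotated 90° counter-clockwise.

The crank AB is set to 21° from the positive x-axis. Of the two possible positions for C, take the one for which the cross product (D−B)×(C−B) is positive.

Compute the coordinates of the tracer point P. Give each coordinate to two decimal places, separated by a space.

A=(0,0), D=(10.00,0)
B = A + 2.00·(cos21°, sin21°) = (1.8672, 0.7167)
|BD| = 8.1644
circle(B,8.00) ∩ circle(D,6.00): a=5.7970, h=5.5132
  candidates: C₊=(8.1257,5.6997) cross=45.012; C₋=(7.1577,-5.2841) cross=-45.012
  mode + wants cross > 0 → take C=(8.1257,5.6997) (cross=45.012)
ex = (C−B)/|BC| = (0.7823,0.6229); ey = (-0.6229,0.7823)
P = B + -1.63·ex + -1.34·ey = (1.4266,-1.3469)

1.43 -1.35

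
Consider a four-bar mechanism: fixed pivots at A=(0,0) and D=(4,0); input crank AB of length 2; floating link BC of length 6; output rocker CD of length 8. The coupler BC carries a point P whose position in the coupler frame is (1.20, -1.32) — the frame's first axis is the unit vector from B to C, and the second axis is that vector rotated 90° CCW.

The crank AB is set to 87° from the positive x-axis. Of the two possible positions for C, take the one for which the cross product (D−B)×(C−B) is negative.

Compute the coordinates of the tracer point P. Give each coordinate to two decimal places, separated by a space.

-1.67 1.83

A=(0,0), D=(4.00,0)
B = A + 2.00·(cos87°, sin87°) = (0.1047, 1.9973)
|BD| = 4.3775
circle(B,6.00) ∩ circle(D,8.00): a=-1.0094, h=5.9145
  candidates: C₊=(1.9050,7.7208) cross=25.891; C₋=(-3.4921,-2.8052) cross=-25.891
  mode - wants cross < 0 → take C=(-3.4921,-2.8052) (cross=-25.891)
ex = (C−B)/|BC| = (-0.5995,-0.8004); ey = (0.8004,-0.5995)
P = B + 1.20·ex + -1.32·ey = (-1.6712,1.8280)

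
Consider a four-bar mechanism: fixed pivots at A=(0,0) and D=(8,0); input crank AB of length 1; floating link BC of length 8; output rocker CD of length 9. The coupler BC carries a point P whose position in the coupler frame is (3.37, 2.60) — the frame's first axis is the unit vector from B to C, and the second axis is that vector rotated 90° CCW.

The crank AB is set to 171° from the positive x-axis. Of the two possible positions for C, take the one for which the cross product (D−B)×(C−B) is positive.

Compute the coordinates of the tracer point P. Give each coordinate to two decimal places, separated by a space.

A=(0,0), D=(8.00,0)
B = A + 1.00·(cos171°, sin171°) = (-0.9877, 0.1564)
|BD| = 8.9890
circle(B,8.00) ∩ circle(D,9.00): a=3.5489, h=7.1697
  candidates: C₊=(2.6855,7.2633) cross=64.449; C₋=(2.4359,-7.0740) cross=-64.449
  mode + wants cross > 0 → take C=(2.6855,7.2633) (cross=64.449)
ex = (C−B)/|BC| = (0.4591,0.8884); ey = (-0.8884,0.4591)
P = B + 3.37·ex + 2.60·ey = (-1.7501,4.3440)

-1.75 4.34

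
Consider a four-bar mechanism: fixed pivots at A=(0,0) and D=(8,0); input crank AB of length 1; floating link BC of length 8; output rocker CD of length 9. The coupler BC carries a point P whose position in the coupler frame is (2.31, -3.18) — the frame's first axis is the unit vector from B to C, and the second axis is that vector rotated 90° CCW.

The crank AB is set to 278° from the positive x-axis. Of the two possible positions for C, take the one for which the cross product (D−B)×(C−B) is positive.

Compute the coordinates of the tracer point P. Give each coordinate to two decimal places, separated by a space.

A=(0,0), D=(8.00,0)
B = A + 1.00·(cos278°, sin278°) = (0.1392, -0.9903)
|BD| = 7.9230
circle(B,8.00) ∩ circle(D,9.00): a=2.8886, h=7.4603
  candidates: C₊=(2.0727,6.7726) cross=59.107; C₋=(3.9376,-8.0310) cross=-59.107
  mode + wants cross > 0 → take C=(2.0727,6.7726) (cross=59.107)
ex = (C−B)/|BC| = (0.2417,0.9704); ey = (-0.9704,0.2417)
P = B + 2.31·ex + -3.18·ey = (3.7832,0.4827)

3.78 0.48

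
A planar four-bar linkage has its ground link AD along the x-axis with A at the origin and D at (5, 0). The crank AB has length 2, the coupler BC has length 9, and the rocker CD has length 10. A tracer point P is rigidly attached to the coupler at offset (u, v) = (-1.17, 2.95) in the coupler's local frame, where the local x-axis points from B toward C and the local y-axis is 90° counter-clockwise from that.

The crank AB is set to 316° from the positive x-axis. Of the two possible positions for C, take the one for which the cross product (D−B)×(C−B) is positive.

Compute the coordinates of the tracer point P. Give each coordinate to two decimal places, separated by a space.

A=(0,0), D=(5.00,0)
B = A + 2.00·(cos316°, sin316°) = (1.4387, -1.3893)
|BD| = 3.8227
circle(B,9.00) ∩ circle(D,10.00): a=-0.5738, h=8.9817
  candidates: C₊=(-2.3601,6.7697) cross=34.335; C₋=(4.1684,-9.9654) cross=-34.335
  mode + wants cross > 0 → take C=(-2.3601,6.7697) (cross=34.335)
ex = (C−B)/|BC| = (-0.4221,0.9066); ey = (-0.9066,-0.4221)
P = B + -1.17·ex + 2.95·ey = (-0.7418,-3.6952)

-0.74 -3.70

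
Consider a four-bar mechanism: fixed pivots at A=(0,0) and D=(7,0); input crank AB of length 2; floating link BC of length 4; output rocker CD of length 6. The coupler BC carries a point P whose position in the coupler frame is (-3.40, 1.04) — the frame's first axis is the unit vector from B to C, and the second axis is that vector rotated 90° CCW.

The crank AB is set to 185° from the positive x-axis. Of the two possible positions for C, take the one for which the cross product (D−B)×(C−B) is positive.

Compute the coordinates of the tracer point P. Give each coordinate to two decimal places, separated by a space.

A=(0,0), D=(7.00,0)
B = A + 2.00·(cos185°, sin185°) = (-1.9924, -0.1743)
|BD| = 8.9941
circle(B,4.00) ∩ circle(D,6.00): a=3.3852, h=2.1308
  candidates: C₊=(1.3509,2.0217) cross=19.165; C₋=(1.4335,-2.2391) cross=-19.165
  mode + wants cross > 0 → take C=(1.3509,2.0217) (cross=19.165)
ex = (C−B)/|BC| = (0.8358,0.5490); ey = (-0.5490,0.8358)
P = B + -3.40·ex + 1.04·ey = (-5.4051,-1.1717)

-5.41 -1.17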